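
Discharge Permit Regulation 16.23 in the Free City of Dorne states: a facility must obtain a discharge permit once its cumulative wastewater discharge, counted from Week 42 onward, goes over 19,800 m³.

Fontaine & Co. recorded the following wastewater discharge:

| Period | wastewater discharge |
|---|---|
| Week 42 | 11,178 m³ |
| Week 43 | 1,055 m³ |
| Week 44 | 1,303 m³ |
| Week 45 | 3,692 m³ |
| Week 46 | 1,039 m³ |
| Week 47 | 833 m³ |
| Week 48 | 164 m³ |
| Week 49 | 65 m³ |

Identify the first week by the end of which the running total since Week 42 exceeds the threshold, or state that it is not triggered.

Through Week 42: 11,178 m³
Through Week 43: 12,233 m³
Through Week 44: 13,536 m³
Through Week 45: 17,228 m³
Through Week 46: 18,267 m³
Through Week 47: 19,100 m³
Through Week 48: 19,264 m³
Through Week 49: 19,329 m³
Final cumulative total 19,329 m³ ≤ 19,800 m³; the threshold is never exceeded.

Not triggered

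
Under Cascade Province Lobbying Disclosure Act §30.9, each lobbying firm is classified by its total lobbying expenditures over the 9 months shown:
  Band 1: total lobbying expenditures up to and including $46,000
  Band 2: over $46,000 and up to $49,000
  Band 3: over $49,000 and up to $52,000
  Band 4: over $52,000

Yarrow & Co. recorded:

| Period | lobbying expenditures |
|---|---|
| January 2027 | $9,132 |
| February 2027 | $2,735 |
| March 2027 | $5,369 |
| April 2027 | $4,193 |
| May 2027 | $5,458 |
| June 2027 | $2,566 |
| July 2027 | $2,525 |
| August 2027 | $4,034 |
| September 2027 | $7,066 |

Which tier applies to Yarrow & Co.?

Band 1

Total lobbying expenditures: $9,132 + $2,735 + $5,369 + $4,193 + $5,458 + $2,566 + $2,525 + $4,034 + $7,066 = $43,078.
$43,078 ≤ $46,000, so Band 1 applies.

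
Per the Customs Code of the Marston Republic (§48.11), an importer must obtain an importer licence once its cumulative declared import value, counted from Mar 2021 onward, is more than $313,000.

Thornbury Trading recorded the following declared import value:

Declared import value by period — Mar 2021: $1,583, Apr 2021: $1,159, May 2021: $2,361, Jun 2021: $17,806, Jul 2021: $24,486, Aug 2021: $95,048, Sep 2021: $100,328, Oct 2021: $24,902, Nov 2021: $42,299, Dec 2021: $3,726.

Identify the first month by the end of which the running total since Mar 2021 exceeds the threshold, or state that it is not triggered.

Through Mar 2021: $1,583
Through Apr 2021: $2,742
Through May 2021: $5,103
Through Jun 2021: $22,909
Through Jul 2021: $47,395
Through Aug 2021: $142,443
Through Sep 2021: $242,771
Through Oct 2021: $267,673
Through Nov 2021: $309,972
Through Dec 2021: $313,698 ← exceeds threshold

Dec 2021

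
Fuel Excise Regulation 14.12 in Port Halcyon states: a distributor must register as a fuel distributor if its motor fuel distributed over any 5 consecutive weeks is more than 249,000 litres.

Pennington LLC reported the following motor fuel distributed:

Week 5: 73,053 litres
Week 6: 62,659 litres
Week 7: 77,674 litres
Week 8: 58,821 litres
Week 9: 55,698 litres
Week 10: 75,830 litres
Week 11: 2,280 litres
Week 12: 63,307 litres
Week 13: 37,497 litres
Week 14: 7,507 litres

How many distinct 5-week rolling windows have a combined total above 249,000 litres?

Week 5–Week 9: 73,053 litres + 62,659 litres + 77,674 litres + 58,821 litres + 55,698 litres = 327,905 litres (over)
Week 6–Week 10: 62,659 litres + 77,674 litres + 58,821 litres + 55,698 litres + 75,830 litres = 330,682 litres (over)
Week 7–Week 11: 77,674 litres + 58,821 litres + 55,698 litres + 75,830 litres + 2,280 litres = 270,303 litres (over)
Week 8–Week 12: 58,821 litres + 55,698 litres + 75,830 litres + 2,280 litres + 63,307 litres = 255,936 litres (over)
Week 9–Week 13: 55,698 litres + 75,830 litres + 2,280 litres + 63,307 litres + 37,497 litres = 234,612 litres (under)
Week 10–Week 14: 75,830 litres + 2,280 litres + 63,307 litres + 37,497 litres + 7,507 litres = 186,421 litres (under)
4 windows exceed the threshold.

4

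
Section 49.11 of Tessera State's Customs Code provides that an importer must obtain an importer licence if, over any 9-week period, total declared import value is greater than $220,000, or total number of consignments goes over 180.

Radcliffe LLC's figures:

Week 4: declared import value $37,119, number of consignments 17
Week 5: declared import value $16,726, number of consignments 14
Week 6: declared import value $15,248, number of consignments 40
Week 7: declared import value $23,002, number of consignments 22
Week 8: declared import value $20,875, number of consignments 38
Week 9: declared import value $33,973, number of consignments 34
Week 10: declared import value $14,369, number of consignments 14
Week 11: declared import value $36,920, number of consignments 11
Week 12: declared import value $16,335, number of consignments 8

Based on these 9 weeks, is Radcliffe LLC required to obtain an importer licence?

Total declared import value: $37,119 + $16,726 + $15,248 + $23,002 + $20,875 + $33,973 + $14,369 + $36,920 + $16,335 = $214,567 (≤ $220,000).
Total number of consignments: 17 + 14 + 40 + 22 + 38 + 34 + 14 + 11 + 8 = 198 (> 180).
The test is 'or': at least one threshold is exceeded.

Yes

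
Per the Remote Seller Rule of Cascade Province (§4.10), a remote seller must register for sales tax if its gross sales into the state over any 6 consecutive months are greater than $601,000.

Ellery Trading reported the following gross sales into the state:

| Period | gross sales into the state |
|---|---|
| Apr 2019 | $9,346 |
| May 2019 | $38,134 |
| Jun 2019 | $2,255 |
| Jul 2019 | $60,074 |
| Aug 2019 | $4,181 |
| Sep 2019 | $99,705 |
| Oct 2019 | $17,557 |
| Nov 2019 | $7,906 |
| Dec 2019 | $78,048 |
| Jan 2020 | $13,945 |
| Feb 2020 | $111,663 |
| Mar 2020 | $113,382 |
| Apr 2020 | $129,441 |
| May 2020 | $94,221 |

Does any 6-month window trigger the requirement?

No

Apr 2019–Sep 2019: $9,346 + $38,134 + $2,255 + $60,074 + $4,181 + $99,705 = $213,695 (under)
May 2019–Oct 2019: $38,134 + $2,255 + $60,074 + $4,181 + $99,705 + $17,557 = $221,906 (under)
Jun 2019–Nov 2019: $2,255 + $60,074 + $4,181 + $99,705 + $17,557 + $7,906 = $191,678 (under)
Jul 2019–Dec 2019: $60,074 + $4,181 + $99,705 + $17,557 + $7,906 + $78,048 = $267,471 (under)
Aug 2019–Jan 2020: $4,181 + $99,705 + $17,557 + $7,906 + $78,048 + $13,945 = $221,342 (under)
Sep 2019–Feb 2020: $99,705 + $17,557 + $7,906 + $78,048 + $13,945 + $111,663 = $328,824 (under)
Oct 2019–Mar 2020: $17,557 + $7,906 + $78,048 + $13,945 + $111,663 + $113,382 = $342,501 (under)
Nov 2019–Apr 2020: $7,906 + $78,048 + $13,945 + $111,663 + $113,382 + $129,441 = $454,385 (under)
Dec 2019–May 2020: $78,048 + $13,945 + $111,663 + $113,382 + $129,441 + $94,221 = $540,700 (under)
No window exceeds $601,000.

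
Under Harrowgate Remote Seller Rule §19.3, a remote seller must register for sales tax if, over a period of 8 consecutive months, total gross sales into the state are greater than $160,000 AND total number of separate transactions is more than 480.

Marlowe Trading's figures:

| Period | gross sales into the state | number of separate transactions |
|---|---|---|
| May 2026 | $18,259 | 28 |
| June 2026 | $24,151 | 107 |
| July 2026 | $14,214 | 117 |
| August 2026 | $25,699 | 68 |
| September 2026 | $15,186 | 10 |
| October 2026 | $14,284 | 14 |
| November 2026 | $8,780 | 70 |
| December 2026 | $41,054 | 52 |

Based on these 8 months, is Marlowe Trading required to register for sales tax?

No

Total gross sales into the state: $18,259 + $24,151 + $14,214 + $25,699 + $15,186 + $14,284 + $8,780 + $41,054 = $161,627 (> $160,000).
Total number of separate transactions: 28 + 107 + 117 + 68 + 10 + 14 + 70 + 52 = 466 (≤ 480).
The test is 'and': the rule requires both, and at least one is not exceeded.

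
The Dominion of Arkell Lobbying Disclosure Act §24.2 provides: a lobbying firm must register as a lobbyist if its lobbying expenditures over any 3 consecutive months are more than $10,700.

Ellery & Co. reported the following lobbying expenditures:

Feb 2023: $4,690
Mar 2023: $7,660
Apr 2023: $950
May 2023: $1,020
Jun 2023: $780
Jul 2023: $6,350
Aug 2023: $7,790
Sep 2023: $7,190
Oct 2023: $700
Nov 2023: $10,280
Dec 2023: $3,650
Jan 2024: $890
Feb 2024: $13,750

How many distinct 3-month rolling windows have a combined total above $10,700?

8

Feb 2023–Apr 2023: $4,690 + $7,660 + $950 = $13,300 (over)
Mar 2023–May 2023: $7,660 + $950 + $1,020 = $9,630 (under)
Apr 2023–Jun 2023: $950 + $1,020 + $780 = $2,750 (under)
May 2023–Jul 2023: $1,020 + $780 + $6,350 = $8,150 (under)
Jun 2023–Aug 2023: $780 + $6,350 + $7,790 = $14,920 (over)
Jul 2023–Sep 2023: $6,350 + $7,790 + $7,190 = $21,330 (over)
Aug 2023–Oct 2023: $7,790 + $7,190 + $700 = $15,680 (over)
Sep 2023–Nov 2023: $7,190 + $700 + $10,280 = $18,170 (over)
Oct 2023–Dec 2023: $700 + $10,280 + $3,650 = $14,630 (over)
Nov 2023–Jan 2024: $10,280 + $3,650 + $890 = $14,820 (over)
Dec 2023–Feb 2024: $3,650 + $890 + $13,750 = $18,290 (over)
8 windows exceed the threshold.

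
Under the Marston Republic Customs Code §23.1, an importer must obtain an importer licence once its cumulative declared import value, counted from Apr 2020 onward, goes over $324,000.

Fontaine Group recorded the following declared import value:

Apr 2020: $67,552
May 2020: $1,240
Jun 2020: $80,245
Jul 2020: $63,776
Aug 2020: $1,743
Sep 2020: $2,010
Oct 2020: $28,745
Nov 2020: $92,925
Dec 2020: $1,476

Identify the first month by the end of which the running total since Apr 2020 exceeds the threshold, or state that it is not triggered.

Through Apr 2020: $67,552
Through May 2020: $68,792
Through Jun 2020: $149,037
Through Jul 2020: $212,813
Through Aug 2020: $214,556
Through Sep 2020: $216,566
Through Oct 2020: $245,311
Through Nov 2020: $338,236 ← exceeds threshold

Nov 2020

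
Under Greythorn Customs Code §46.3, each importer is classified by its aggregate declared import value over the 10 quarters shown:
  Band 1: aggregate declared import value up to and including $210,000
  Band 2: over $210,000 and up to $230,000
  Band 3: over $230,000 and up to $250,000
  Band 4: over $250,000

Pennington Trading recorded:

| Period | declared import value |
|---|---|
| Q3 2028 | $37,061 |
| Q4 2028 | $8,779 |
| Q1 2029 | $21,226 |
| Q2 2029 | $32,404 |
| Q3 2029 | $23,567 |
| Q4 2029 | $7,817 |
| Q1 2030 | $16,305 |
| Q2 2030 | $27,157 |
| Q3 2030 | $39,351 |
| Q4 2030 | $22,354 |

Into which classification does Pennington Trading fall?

Aggregate declared import value: $37,061 + $8,779 + $21,226 + $32,404 + $23,567 + $7,817 + $16,305 + $27,157 + $39,351 + $22,354 = $236,021.
$230,000 < $236,021 ≤ $250,000, so Band 3 applies.

Band 3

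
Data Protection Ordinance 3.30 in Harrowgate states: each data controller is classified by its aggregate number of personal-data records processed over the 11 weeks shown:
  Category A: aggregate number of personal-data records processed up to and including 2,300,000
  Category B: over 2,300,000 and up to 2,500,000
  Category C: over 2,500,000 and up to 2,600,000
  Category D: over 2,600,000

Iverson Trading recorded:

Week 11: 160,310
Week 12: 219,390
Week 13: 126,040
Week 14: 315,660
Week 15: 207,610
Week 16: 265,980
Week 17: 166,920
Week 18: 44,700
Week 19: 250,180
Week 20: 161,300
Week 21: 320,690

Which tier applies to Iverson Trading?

Category A

Aggregate number of personal-data records processed: 160,310 + 219,390 + 126,040 + 315,660 + 207,610 + 265,980 + 166,920 + 44,700 + 250,180 + 161,300 + 320,690 = 2,238,780.
2,238,780 ≤ 2,300,000, so Category A applies.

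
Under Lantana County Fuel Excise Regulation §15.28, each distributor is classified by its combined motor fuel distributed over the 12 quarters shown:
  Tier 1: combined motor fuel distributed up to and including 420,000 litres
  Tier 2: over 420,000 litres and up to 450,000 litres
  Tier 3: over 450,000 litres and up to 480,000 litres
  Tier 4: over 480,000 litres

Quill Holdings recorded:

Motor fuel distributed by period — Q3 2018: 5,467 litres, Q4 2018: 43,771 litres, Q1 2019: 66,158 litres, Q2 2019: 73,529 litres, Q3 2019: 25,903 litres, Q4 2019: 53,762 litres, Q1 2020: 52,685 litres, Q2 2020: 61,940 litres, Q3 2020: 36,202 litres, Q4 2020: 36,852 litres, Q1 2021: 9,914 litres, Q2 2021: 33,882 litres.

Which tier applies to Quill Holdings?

Combined motor fuel distributed: 5,467 litres + 43,771 litres + 66,158 litres + 73,529 litres + 25,903 litres + 53,762 litres + 52,685 litres + 61,940 litres + 36,202 litres + 36,852 litres + 9,914 litres + 33,882 litres = 500,065 litres.
500,065 litres > 480,000 litres, so Tier 4 applies.

Tier 4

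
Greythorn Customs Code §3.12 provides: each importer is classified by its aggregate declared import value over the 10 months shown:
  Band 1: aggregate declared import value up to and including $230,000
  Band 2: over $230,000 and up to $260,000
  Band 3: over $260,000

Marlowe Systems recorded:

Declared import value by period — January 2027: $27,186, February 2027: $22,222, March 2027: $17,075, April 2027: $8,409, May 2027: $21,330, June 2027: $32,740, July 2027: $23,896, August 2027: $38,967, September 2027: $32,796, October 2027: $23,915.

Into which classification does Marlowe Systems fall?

Aggregate declared import value: $27,186 + $22,222 + $17,075 + $8,409 + $21,330 + $32,740 + $23,896 + $38,967 + $32,796 + $23,915 = $248,536.
$230,000 < $248,536 ≤ $260,000, so Band 2 applies.

Band 2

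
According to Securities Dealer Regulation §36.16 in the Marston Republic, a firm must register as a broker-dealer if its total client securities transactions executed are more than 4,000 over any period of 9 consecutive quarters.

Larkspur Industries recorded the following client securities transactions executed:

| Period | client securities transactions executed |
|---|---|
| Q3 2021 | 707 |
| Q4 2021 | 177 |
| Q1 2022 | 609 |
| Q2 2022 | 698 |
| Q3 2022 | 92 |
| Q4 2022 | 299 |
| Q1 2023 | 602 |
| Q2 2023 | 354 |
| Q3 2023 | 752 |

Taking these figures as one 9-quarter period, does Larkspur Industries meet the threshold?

Yes

Total client securities transactions executed: 707 + 177 + 609 + 698 + 92 + 299 + 602 + 354 + 752 = 4,290.
4,290 > 4,000, so the threshold is exceeded.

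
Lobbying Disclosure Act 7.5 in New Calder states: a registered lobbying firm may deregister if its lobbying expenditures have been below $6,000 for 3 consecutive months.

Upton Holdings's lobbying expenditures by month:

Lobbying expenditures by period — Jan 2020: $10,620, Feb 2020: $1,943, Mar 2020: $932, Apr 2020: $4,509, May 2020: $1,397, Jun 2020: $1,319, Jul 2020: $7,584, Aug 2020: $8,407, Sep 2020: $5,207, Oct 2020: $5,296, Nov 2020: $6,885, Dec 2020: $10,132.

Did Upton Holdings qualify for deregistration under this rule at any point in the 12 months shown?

Yes

Months below $6,000: Feb 2020, Mar 2020, Apr 2020, May 2020, Jun 2020, Sep 2020, Oct 2020.
Longest run of consecutive months below the threshold: 5.
5 ≥ 3, so Upton Holdings became eligible.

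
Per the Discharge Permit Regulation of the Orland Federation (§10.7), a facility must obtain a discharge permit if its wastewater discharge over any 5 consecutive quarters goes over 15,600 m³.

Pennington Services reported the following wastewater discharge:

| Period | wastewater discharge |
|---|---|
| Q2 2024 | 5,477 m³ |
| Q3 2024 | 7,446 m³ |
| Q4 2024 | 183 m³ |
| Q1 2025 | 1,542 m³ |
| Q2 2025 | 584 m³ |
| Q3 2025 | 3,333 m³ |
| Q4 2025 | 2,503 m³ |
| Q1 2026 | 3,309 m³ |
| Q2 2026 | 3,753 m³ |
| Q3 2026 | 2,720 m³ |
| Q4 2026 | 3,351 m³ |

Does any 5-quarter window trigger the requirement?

Yes

Q2 2024–Q2 2025: 5,477 m³ + 7,446 m³ + 183 m³ + 1,542 m³ + 584 m³ = 15,232 m³ (under)
Q3 2024–Q3 2025: 7,446 m³ + 183 m³ + 1,542 m³ + 584 m³ + 3,333 m³ = 13,088 m³ (under)
Q4 2024–Q4 2025: 183 m³ + 1,542 m³ + 584 m³ + 3,333 m³ + 2,503 m³ = 8,145 m³ (under)
Q1 2025–Q1 2026: 1,542 m³ + 584 m³ + 3,333 m³ + 2,503 m³ + 3,309 m³ = 11,271 m³ (under)
Q2 2025–Q2 2026: 584 m³ + 3,333 m³ + 2,503 m³ + 3,309 m³ + 3,753 m³ = 13,482 m³ (under)
Q3 2025–Q3 2026: 3,333 m³ + 2,503 m³ + 3,309 m³ + 3,753 m³ + 2,720 m³ = 15,618 m³ (over)
Q4 2025–Q4 2026: 2,503 m³ + 3,309 m³ + 3,753 m³ + 2,720 m³ + 3,351 m³ = 15,636 m³ (over)
At least one window exceeds 15,600 m³.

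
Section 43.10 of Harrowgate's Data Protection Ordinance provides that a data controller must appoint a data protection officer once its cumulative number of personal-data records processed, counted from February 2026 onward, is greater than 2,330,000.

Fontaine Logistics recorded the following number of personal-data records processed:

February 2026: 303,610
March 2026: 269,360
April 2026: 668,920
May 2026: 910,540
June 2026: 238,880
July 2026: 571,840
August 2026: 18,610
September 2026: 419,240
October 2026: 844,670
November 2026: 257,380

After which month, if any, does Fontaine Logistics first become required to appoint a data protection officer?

Through February 2026: 303,610
Through March 2026: 572,970
Through April 2026: 1,241,890
Through May 2026: 2,152,430
Through June 2026: 2,391,310 ← exceeds threshold

June 2026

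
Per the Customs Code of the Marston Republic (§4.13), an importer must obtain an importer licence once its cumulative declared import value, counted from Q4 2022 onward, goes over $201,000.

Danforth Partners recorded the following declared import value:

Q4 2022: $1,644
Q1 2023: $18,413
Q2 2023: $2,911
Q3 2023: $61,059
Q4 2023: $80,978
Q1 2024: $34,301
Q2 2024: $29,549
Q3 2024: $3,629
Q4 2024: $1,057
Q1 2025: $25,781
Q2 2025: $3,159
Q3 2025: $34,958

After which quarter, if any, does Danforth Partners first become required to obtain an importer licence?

Through Q4 2022: $1,644
Through Q1 2023: $20,057
Through Q2 2023: $22,968
Through Q3 2023: $84,027
Through Q4 2023: $165,005
Through Q1 2024: $199,306
Through Q2 2024: $228,855 ← exceeds threshold

Q2 2024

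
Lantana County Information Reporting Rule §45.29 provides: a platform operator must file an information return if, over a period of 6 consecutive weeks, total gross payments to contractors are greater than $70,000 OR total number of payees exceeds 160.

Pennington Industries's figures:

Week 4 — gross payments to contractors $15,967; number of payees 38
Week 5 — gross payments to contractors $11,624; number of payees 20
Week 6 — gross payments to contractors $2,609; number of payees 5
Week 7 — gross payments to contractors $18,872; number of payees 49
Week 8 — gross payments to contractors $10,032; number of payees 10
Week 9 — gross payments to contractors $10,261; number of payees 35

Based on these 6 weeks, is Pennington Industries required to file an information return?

Total gross payments to contractors: $15,967 + $11,624 + $2,609 + $18,872 + $10,032 + $10,261 = $69,365 (≤ $70,000).
Total number of payees: 38 + 20 + 5 + 49 + 10 + 35 = 157 (≤ 160).
The test is 'or': neither threshold is exceeded.

No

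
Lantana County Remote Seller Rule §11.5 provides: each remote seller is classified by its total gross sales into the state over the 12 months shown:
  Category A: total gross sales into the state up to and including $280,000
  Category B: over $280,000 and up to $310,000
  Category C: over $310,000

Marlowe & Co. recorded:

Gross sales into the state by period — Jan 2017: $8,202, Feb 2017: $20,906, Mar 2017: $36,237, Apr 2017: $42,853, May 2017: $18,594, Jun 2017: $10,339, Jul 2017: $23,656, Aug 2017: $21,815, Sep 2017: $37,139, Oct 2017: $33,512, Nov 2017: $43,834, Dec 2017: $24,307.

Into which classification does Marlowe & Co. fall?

Category C

Total gross sales into the state: $8,202 + $20,906 + $36,237 + $42,853 + $18,594 + $10,339 + $23,656 + $21,815 + $37,139 + $33,512 + $43,834 + $24,307 = $321,394.
$321,394 > $310,000, so Category C applies.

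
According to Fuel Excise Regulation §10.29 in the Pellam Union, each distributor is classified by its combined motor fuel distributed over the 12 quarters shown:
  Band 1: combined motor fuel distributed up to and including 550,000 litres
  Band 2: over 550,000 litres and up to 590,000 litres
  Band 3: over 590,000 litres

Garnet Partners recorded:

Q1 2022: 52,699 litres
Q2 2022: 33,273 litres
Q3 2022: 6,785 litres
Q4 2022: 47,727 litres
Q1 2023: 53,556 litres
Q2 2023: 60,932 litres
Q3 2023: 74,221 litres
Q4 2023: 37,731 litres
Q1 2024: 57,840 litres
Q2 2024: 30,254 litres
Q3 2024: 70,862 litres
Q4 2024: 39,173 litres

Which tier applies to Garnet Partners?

Band 2

Combined motor fuel distributed: 52,699 litres + 33,273 litres + 6,785 litres + 47,727 litres + 53,556 litres + 60,932 litres + 74,221 litres + 37,731 litres + 57,840 litres + 30,254 litres + 70,862 litres + 39,173 litres = 565,053 litres.
550,000 litres < 565,053 litres ≤ 590,000 litres, so Band 2 applies.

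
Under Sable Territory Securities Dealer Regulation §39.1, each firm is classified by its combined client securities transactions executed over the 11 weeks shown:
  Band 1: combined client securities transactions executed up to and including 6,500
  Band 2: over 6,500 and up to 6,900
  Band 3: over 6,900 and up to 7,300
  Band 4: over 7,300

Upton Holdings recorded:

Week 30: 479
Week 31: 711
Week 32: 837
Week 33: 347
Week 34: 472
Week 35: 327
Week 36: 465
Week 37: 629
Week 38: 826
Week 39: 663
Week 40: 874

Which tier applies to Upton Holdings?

Combined client securities transactions executed: 479 + 711 + 837 + 347 + 472 + 327 + 465 + 629 + 826 + 663 + 874 = 6,630.
6,500 < 6,630 ≤ 6,900, so Band 2 applies.

Band 2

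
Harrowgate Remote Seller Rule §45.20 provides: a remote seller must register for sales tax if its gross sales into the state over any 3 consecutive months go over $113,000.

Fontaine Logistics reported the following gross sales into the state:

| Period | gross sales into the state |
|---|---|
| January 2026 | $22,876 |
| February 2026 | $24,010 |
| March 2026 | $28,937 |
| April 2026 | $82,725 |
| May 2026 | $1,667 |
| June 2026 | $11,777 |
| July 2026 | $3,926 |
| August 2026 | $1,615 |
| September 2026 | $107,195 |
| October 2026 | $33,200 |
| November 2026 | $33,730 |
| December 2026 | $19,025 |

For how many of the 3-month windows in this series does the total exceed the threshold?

January 2026–March 2026: $22,876 + $24,010 + $28,937 = $75,823 (under)
February 2026–April 2026: $24,010 + $28,937 + $82,725 = $135,672 (over)
March 2026–May 2026: $28,937 + $82,725 + $1,667 = $113,329 (over)
April 2026–June 2026: $82,725 + $1,667 + $11,777 = $96,169 (under)
May 2026–July 2026: $1,667 + $11,777 + $3,926 = $17,370 (under)
June 2026–August 2026: $11,777 + $3,926 + $1,615 = $17,318 (under)
July 2026–September 2026: $3,926 + $1,615 + $107,195 = $112,736 (under)
August 2026–October 2026: $1,615 + $107,195 + $33,200 = $142,010 (over)
September 2026–November 2026: $107,195 + $33,200 + $33,730 = $174,125 (over)
October 2026–December 2026: $33,200 + $33,730 + $19,025 = $85,955 (under)
4 windows exceed the threshold.

4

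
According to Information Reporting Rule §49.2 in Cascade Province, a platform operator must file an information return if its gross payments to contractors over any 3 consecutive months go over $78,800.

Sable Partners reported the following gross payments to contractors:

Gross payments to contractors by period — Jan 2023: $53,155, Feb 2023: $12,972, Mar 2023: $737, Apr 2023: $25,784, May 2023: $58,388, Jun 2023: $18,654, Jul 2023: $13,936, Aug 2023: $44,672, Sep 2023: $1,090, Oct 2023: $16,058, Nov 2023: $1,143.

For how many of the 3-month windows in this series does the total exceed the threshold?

3

Jan 2023–Mar 2023: $53,155 + $12,972 + $737 = $66,864 (under)
Feb 2023–Apr 2023: $12,972 + $737 + $25,784 = $39,493 (under)
Mar 2023–May 2023: $737 + $25,784 + $58,388 = $84,909 (over)
Apr 2023–Jun 2023: $25,784 + $58,388 + $18,654 = $102,826 (over)
May 2023–Jul 2023: $58,388 + $18,654 + $13,936 = $90,978 (over)
Jun 2023–Aug 2023: $18,654 + $13,936 + $44,672 = $77,262 (under)
Jul 2023–Sep 2023: $13,936 + $44,672 + $1,090 = $59,698 (under)
Aug 2023–Oct 2023: $44,672 + $1,090 + $16,058 = $61,820 (under)
Sep 2023–Nov 2023: $1,090 + $16,058 + $1,143 = $18,291 (under)
3 windows exceed the threshold.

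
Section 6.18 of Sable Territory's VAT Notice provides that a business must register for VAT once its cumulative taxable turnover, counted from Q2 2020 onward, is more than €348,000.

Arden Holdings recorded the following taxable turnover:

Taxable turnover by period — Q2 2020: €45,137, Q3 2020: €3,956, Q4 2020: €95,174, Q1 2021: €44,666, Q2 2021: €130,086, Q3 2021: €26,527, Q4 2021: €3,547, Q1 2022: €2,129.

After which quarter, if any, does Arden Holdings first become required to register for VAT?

Through Q2 2020: €45,137
Through Q3 2020: €49,093
Through Q4 2020: €144,267
Through Q1 2021: €188,933
Through Q2 2021: €319,019
Through Q3 2021: €345,546
Through Q4 2021: €349,093 ← exceeds threshold

Q4 2021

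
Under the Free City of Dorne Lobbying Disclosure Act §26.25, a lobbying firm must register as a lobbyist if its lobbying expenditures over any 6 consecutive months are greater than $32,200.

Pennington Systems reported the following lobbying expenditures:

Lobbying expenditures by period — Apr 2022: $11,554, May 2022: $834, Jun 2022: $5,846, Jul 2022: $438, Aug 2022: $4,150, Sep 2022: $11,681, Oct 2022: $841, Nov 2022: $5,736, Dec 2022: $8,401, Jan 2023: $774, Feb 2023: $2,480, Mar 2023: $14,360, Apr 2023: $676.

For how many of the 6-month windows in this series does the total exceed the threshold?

Apr 2022–Sep 2022: $11,554 + $834 + $5,846 + $438 + $4,150 + $11,681 = $34,503 (over)
May 2022–Oct 2022: $834 + $5,846 + $438 + $4,150 + $11,681 + $841 = $23,790 (under)
Jun 2022–Nov 2022: $5,846 + $438 + $4,150 + $11,681 + $841 + $5,736 = $28,692 (under)
Jul 2022–Dec 2022: $438 + $4,150 + $11,681 + $841 + $5,736 + $8,401 = $31,247 (under)
Aug 2022–Jan 2023: $4,150 + $11,681 + $841 + $5,736 + $8,401 + $774 = $31,583 (under)
Sep 2022–Feb 2023: $11,681 + $841 + $5,736 + $8,401 + $774 + $2,480 = $29,913 (under)
Oct 2022–Mar 2023: $841 + $5,736 + $8,401 + $774 + $2,480 + $14,360 = $32,592 (over)
Nov 2022–Apr 2023: $5,736 + $8,401 + $774 + $2,480 + $14,360 + $676 = $32,427 (over)
3 windows exceed the threshold.

3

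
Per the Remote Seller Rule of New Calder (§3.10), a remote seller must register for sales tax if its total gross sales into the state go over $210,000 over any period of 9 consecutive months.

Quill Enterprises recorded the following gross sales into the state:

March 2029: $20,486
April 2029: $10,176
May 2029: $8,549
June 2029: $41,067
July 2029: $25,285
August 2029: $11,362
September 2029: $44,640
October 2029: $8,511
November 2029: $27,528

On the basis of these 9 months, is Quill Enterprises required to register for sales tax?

Total gross sales into the state: $20,486 + $10,176 + $8,549 + $41,067 + $25,285 + $11,362 + $44,640 + $8,511 + $27,528 = $197,604.
$197,604 ≤ $210,000, so the threshold is not exceeded.

No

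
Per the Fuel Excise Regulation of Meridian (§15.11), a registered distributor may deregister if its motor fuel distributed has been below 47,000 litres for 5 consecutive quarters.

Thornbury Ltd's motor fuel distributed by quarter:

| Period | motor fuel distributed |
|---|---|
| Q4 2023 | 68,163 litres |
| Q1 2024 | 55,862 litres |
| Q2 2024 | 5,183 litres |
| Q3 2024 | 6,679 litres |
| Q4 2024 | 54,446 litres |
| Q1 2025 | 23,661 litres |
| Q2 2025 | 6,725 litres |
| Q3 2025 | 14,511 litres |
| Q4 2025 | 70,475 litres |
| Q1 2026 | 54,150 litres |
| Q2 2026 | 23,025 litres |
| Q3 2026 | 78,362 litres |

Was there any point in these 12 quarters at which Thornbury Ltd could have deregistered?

No

Quarters below 47,000 litres: Q2 2024, Q3 2024, Q1 2025, Q2 2025, Q3 2025, Q2 2026.
Longest run of consecutive quarters below the threshold: 3.
3 < 5, so Thornbury Ltd never became eligible.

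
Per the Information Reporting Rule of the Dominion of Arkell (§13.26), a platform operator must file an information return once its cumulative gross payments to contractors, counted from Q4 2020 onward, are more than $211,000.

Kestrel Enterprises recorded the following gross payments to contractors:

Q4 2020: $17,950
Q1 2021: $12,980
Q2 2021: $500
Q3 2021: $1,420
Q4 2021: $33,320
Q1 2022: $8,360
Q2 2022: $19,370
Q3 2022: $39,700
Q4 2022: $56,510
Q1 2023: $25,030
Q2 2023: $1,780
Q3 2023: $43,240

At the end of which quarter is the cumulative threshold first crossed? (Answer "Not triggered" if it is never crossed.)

Through Q4 2020: $17,950
Through Q1 2021: $30,930
Through Q2 2021: $31,430
Through Q3 2021: $32,850
Through Q4 2021: $66,170
Through Q1 2022: $74,530
Through Q2 2022: $93,900
Through Q3 2022: $133,600
Through Q4 2022: $190,110
Through Q1 2023: $215,140 ← exceeds threshold

Q1 2023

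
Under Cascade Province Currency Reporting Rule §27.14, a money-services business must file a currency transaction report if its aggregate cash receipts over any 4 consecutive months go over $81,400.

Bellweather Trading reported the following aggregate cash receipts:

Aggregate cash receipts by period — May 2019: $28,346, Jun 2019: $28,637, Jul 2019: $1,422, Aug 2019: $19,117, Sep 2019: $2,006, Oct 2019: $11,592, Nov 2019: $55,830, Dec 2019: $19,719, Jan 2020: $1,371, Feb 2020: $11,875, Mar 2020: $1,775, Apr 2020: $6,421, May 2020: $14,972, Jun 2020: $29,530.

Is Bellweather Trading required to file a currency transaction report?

May 2019–Aug 2019: $28,346 + $28,637 + $1,422 + $19,117 = $77,522 (under)
Jun 2019–Sep 2019: $28,637 + $1,422 + $19,117 + $2,006 = $51,182 (under)
Jul 2019–Oct 2019: $1,422 + $19,117 + $2,006 + $11,592 = $34,137 (under)
Aug 2019–Nov 2019: $19,117 + $2,006 + $11,592 + $55,830 = $88,545 (over)
Sep 2019–Dec 2019: $2,006 + $11,592 + $55,830 + $19,719 = $89,147 (over)
Oct 2019–Jan 2020: $11,592 + $55,830 + $19,719 + $1,371 = $88,512 (over)
Nov 2019–Feb 2020: $55,830 + $19,719 + $1,371 + $11,875 = $88,795 (over)
Dec 2019–Mar 2020: $19,719 + $1,371 + $11,875 + $1,775 = $34,740 (under)
Jan 2020–Apr 2020: $1,371 + $11,875 + $1,775 + $6,421 = $21,442 (under)
Feb 2020–May 2020: $11,875 + $1,775 + $6,421 + $14,972 = $35,043 (under)
Mar 2020–Jun 2020: $1,775 + $6,421 + $14,972 + $29,530 = $52,698 (under)
At least one window exceeds $81,400.

Yes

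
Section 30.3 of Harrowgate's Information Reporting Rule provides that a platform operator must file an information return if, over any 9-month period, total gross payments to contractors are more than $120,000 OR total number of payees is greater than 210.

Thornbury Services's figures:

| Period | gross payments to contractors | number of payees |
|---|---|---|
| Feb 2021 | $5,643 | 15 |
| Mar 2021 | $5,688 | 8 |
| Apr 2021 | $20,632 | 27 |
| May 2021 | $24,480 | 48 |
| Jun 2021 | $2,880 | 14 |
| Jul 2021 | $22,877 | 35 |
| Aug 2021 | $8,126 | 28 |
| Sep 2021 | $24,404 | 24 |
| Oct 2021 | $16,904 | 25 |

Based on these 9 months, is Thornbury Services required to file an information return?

Total gross payments to contractors: $5,643 + $5,688 + $20,632 + $24,480 + $2,880 + $22,877 + $8,126 + $24,404 + $16,904 = $131,634 (> $120,000).
Total number of payees: 15 + 8 + 27 + 48 + 14 + 35 + 28 + 24 + 25 = 224 (> 210).
The test is 'or': at least one threshold is exceeded.

Yes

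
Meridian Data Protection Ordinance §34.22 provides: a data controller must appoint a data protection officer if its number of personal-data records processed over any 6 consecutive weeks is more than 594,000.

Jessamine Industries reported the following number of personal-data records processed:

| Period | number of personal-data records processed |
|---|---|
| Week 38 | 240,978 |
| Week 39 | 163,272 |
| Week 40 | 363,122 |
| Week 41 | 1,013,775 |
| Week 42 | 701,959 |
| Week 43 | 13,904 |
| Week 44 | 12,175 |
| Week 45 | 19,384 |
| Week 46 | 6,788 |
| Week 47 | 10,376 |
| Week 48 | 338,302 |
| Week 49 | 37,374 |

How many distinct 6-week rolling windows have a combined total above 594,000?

5

Week 38–Week 43: 240,978 + 163,272 + 363,122 + 1,013,775 + 701,959 + 13,904 = 2,497,010 (over)
Week 39–Week 44: 163,272 + 363,122 + 1,013,775 + 701,959 + 13,904 + 12,175 = 2,268,207 (over)
Week 40–Week 45: 363,122 + 1,013,775 + 701,959 + 13,904 + 12,175 + 19,384 = 2,124,319 (over)
Week 41–Week 46: 1,013,775 + 701,959 + 13,904 + 12,175 + 19,384 + 6,788 = 1,767,985 (over)
Week 42–Week 47: 701,959 + 13,904 + 12,175 + 19,384 + 6,788 + 10,376 = 764,586 (over)
Week 43–Week 48: 13,904 + 12,175 + 19,384 + 6,788 + 10,376 + 338,302 = 400,929 (under)
Week 44–Week 49: 12,175 + 19,384 + 6,788 + 10,376 + 338,302 + 37,374 = 424,399 (under)
5 windows exceed the threshold.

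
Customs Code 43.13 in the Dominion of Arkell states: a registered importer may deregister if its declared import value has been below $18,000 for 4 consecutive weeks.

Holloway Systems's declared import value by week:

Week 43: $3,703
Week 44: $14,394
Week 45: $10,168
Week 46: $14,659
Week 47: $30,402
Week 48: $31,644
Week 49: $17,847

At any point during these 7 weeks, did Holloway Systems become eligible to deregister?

Weeks below $18,000: Week 43, Week 44, Week 45, Week 46, Week 49.
Longest run of consecutive weeks below the threshold: 4.
4 ≥ 4, so Holloway Systems became eligible.

Yes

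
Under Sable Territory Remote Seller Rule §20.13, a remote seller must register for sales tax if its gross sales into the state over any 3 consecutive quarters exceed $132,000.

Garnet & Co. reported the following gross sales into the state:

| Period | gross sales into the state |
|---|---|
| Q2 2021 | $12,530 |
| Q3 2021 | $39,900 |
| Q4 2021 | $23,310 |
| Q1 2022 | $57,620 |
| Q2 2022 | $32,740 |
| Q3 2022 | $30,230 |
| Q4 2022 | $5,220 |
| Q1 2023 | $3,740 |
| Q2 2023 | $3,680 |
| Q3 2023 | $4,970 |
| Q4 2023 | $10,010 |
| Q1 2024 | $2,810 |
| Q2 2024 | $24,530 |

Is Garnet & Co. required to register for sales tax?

No

Q2 2021–Q4 2021: $12,530 + $39,900 + $23,310 = $75,740 (under)
Q3 2021–Q1 2022: $39,900 + $23,310 + $57,620 = $120,830 (under)
Q4 2021–Q2 2022: $23,310 + $57,620 + $32,740 = $113,670 (under)
Q1 2022–Q3 2022: $57,620 + $32,740 + $30,230 = $120,590 (under)
Q2 2022–Q4 2022: $32,740 + $30,230 + $5,220 = $68,190 (under)
Q3 2022–Q1 2023: $30,230 + $5,220 + $3,740 = $39,190 (under)
Q4 2022–Q2 2023: $5,220 + $3,740 + $3,680 = $12,640 (under)
Q1 2023–Q3 2023: $3,740 + $3,680 + $4,970 = $12,390 (under)
Q2 2023–Q4 2023: $3,680 + $4,970 + $10,010 = $18,660 (under)
Q3 2023–Q1 2024: $4,970 + $10,010 + $2,810 = $17,790 (under)
Q4 2023–Q2 2024: $10,010 + $2,810 + $24,530 = $37,350 (under)
No window exceeds $132,000.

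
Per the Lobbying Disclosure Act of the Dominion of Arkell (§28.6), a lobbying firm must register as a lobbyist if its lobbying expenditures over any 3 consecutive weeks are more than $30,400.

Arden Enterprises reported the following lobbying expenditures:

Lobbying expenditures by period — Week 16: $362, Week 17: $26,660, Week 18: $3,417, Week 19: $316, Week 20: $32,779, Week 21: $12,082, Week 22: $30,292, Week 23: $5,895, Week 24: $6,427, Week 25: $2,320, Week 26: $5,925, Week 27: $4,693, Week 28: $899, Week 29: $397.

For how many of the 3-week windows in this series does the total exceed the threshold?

6

Week 16–Week 18: $362 + $26,660 + $3,417 = $30,439 (over)
Week 17–Week 19: $26,660 + $3,417 + $316 = $30,393 (under)
Week 18–Week 20: $3,417 + $316 + $32,779 = $36,512 (over)
Week 19–Week 21: $316 + $32,779 + $12,082 = $45,177 (over)
Week 20–Week 22: $32,779 + $12,082 + $30,292 = $75,153 (over)
Week 21–Week 23: $12,082 + $30,292 + $5,895 = $48,269 (over)
Week 22–Week 24: $30,292 + $5,895 + $6,427 = $42,614 (over)
Week 23–Week 25: $5,895 + $6,427 + $2,320 = $14,642 (under)
Week 24–Week 26: $6,427 + $2,320 + $5,925 = $14,672 (under)
Week 25–Week 27: $2,320 + $5,925 + $4,693 = $12,938 (under)
Week 26–Week 28: $5,925 + $4,693 + $899 = $11,517 (under)
Week 27–Week 29: $4,693 + $899 + $397 = $5,989 (under)
6 windows exceed the threshold.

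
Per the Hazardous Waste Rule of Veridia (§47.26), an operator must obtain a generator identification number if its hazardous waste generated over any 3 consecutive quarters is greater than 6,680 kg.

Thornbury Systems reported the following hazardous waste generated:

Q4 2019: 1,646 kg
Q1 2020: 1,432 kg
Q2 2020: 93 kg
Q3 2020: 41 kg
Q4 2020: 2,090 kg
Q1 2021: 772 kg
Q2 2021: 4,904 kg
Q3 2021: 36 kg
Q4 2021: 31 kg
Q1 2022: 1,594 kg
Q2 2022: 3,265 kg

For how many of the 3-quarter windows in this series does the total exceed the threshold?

Q4 2019–Q2 2020: 1,646 kg + 1,432 kg + 93 kg = 3,171 kg (under)
Q1 2020–Q3 2020: 1,432 kg + 93 kg + 41 kg = 1,566 kg (under)
Q2 2020–Q4 2020: 93 kg + 41 kg + 2,090 kg = 2,224 kg (under)
Q3 2020–Q1 2021: 41 kg + 2,090 kg + 772 kg = 2,903 kg (under)
Q4 2020–Q2 2021: 2,090 kg + 772 kg + 4,904 kg = 7,766 kg (over)
Q1 2021–Q3 2021: 772 kg + 4,904 kg + 36 kg = 5,712 kg (under)
Q2 2021–Q4 2021: 4,904 kg + 36 kg + 31 kg = 4,971 kg (under)
Q3 2021–Q1 2022: 36 kg + 31 kg + 1,594 kg = 1,661 kg (under)
Q4 2021–Q2 2022: 31 kg + 1,594 kg + 3,265 kg = 4,890 kg (under)
1 window exceeds the threshold.

1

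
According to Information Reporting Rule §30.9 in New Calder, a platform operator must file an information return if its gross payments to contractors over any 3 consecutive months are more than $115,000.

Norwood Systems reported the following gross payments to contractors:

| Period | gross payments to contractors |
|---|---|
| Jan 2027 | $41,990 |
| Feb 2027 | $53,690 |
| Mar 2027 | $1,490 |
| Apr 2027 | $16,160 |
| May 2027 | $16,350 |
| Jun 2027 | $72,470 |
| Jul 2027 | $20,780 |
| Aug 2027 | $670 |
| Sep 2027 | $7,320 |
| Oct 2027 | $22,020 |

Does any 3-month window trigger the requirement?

No

Jan 2027–Mar 2027: $41,990 + $53,690 + $1,490 = $97,170 (under)
Feb 2027–Apr 2027: $53,690 + $1,490 + $16,160 = $71,340 (under)
Mar 2027–May 2027: $1,490 + $16,160 + $16,350 = $34,000 (under)
Apr 2027–Jun 2027: $16,160 + $16,350 + $72,470 = $104,980 (under)
May 2027–Jul 2027: $16,350 + $72,470 + $20,780 = $109,600 (under)
Jun 2027–Aug 2027: $72,470 + $20,780 + $670 = $93,920 (under)
Jul 2027–Sep 2027: $20,780 + $670 + $7,320 = $28,770 (under)
Aug 2027–Oct 2027: $670 + $7,320 + $22,020 = $30,010 (under)
No window exceeds $115,000.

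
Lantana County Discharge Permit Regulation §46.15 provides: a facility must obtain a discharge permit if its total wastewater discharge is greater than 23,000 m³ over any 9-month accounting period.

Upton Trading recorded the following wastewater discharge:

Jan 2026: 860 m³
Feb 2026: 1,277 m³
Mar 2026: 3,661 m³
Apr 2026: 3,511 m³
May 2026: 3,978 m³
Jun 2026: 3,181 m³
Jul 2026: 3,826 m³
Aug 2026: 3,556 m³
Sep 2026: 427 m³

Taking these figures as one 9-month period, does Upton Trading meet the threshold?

Yes

Total wastewater discharge: 860 m³ + 1,277 m³ + 3,661 m³ + 3,511 m³ + 3,978 m³ + 3,181 m³ + 3,826 m³ + 3,556 m³ + 427 m³ = 24,277 m³.
24,277 m³ > 23,000 m³, so the threshold is exceeded.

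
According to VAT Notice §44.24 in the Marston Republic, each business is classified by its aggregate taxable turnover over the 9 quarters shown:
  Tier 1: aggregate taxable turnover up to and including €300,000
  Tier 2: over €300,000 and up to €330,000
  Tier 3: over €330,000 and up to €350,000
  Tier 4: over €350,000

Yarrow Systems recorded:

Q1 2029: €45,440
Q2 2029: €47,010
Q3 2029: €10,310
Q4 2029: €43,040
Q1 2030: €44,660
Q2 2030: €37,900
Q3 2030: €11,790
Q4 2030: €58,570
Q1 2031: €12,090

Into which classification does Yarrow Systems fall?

Aggregate taxable turnover: €45,440 + €47,010 + €10,310 + €43,040 + €44,660 + €37,900 + €11,790 + €58,570 + €12,090 = €310,810.
€300,000 < €310,810 ≤ €330,000, so Tier 2 applies.

Tier 2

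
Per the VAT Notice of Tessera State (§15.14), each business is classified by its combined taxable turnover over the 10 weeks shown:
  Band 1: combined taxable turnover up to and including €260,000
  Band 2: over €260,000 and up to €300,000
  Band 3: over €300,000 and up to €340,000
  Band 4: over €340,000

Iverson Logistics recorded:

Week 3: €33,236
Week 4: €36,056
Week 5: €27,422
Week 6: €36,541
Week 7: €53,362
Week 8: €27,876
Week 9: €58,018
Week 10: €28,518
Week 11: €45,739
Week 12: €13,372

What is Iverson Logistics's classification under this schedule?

Combined taxable turnover: €33,236 + €36,056 + €27,422 + €36,541 + €53,362 + €27,876 + €58,018 + €28,518 + €45,739 + €13,372 = €360,140.
€360,140 > €340,000, so Band 4 applies.

Band 4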